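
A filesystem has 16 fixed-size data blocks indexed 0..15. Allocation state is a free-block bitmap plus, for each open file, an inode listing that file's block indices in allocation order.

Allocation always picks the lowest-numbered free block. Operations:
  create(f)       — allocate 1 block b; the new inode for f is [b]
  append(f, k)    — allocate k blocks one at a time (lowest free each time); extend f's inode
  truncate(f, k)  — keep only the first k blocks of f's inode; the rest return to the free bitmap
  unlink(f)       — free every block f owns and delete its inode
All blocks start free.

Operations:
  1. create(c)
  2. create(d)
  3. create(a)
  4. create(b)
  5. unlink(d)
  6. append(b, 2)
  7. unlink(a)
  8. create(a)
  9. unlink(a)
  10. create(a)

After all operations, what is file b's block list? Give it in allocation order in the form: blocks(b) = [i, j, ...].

blocks(b) = [3, 1, 4]

[1] create(c) — c=0 (map F...............)
[2] create(d) — c=0 d=1 (map FF..............)
[3] create(a) — a=2 c=0 d=1 (map FFF.............)
[4] create(b) — a=2 b=3 c=0 d=1 (map FFFF............)
[5] unlink(d) — a=2 b=3 c=0 (map F.FF............)
[6] append(b, 2) — a=2 b=3,1,4 c=0 (map FFFFF...........)
[7] unlink(a) — b=3,1,4 c=0 (map FF.FF...........)
[8] create(a) — a=2 b=3,1,4 c=0 (map FFFFF...........)
[9] unlink(a) — b=3,1,4 c=0 (map FF.FF...........)
[10] create(a) — a=2 b=3,1,4 c=0 (map FFFFF...........)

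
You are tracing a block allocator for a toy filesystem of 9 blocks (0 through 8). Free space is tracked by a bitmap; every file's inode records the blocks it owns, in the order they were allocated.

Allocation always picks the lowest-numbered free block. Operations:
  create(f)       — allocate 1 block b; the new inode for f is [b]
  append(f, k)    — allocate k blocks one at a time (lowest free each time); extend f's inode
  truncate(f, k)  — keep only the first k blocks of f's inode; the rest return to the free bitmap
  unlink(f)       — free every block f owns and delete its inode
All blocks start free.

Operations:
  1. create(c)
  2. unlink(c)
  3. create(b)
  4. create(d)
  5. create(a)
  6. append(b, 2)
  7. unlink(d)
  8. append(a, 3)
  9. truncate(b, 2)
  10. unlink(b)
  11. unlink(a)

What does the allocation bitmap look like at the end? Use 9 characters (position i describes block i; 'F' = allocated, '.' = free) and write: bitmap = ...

bitmap = .........

after create(c) → c:[0]  free=[F........]
after unlink(c) →   free=[.........]
after create(b) → b:[0]  free=[F........]
after create(d) → b:[0], d:[1]  free=[FF.......]
after create(a) → a:[2], b:[0], d:[1]  free=[FFF......]
after append(b, 2) → a:[2], b:[0, 3, 4], d:[1]  free=[FFFFF....]
after unlink(d) → a:[2], b:[0, 3, 4]  free=[F.FFF....]
after append(a, 3) → a:[2, 1, 5, 6], b:[0, 3, 4]  free=[FFFFFFF..]
after truncate(b, 2) → a:[2, 1, 5, 6], b:[0, 3]  free=[FFFF.FF..]
after unlink(b) → a:[2, 1, 5, 6]  free=[.FF..FF..]
after unlink(a) →   free=[.........]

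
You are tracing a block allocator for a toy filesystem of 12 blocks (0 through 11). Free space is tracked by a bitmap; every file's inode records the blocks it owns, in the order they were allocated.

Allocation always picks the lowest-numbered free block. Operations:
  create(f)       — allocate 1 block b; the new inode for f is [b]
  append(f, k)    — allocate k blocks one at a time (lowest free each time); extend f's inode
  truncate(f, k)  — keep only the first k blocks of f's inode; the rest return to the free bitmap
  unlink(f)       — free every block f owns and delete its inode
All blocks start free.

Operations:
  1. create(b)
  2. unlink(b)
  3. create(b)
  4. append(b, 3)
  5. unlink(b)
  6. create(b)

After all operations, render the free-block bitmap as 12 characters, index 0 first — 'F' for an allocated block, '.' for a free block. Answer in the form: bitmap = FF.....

bitmap = F...........

  1. create(b)  ⇒  F...........  {b→[0]}
  2. unlink(b)  ⇒  ............  {}
  3. create(b)  ⇒  F...........  {b→[0]}
  4. append(b, 3)  ⇒  FFFF........  {b→[0, 1, 2, 3]}
  5. unlink(b)  ⇒  ............  {}
  6. create(b)  ⇒  F...........  {b→[0]}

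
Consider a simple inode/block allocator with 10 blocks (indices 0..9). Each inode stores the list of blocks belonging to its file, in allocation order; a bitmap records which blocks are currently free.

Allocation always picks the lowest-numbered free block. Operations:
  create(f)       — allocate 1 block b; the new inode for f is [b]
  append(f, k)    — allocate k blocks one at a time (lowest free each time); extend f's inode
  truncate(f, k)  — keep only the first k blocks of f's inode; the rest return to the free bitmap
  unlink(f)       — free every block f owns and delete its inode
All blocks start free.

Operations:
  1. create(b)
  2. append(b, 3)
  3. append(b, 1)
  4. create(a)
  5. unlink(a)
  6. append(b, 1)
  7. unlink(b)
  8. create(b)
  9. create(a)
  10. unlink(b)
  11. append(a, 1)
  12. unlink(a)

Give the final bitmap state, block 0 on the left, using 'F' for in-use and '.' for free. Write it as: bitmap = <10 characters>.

bitmap = ..........

after create(b) → b:[0]  free=[F.........]
after append(b, 3) → b:[0, 1, 2, 3]  free=[FFFF......]
after append(b, 1) → b:[0, 1, 2, 3, 4]  free=[FFFFF.....]
after create(a) → a:[5], b:[0, 1, 2, 3, 4]  free=[FFFFFF....]
after unlink(a) → b:[0, 1, 2, 3, 4]  free=[FFFFF.....]
after append(b, 1) → b:[0, 1, 2, 3, 4, 5]  free=[FFFFFF....]
after unlink(b) →   free=[..........]
after create(b) → b:[0]  free=[F.........]
after create(a) → a:[1], b:[0]  free=[FF........]
after unlink(b) → a:[1]  free=[.F........]
after append(a, 1) → a:[1, 0]  free=[FF........]
after unlink(a) →   free=[..........]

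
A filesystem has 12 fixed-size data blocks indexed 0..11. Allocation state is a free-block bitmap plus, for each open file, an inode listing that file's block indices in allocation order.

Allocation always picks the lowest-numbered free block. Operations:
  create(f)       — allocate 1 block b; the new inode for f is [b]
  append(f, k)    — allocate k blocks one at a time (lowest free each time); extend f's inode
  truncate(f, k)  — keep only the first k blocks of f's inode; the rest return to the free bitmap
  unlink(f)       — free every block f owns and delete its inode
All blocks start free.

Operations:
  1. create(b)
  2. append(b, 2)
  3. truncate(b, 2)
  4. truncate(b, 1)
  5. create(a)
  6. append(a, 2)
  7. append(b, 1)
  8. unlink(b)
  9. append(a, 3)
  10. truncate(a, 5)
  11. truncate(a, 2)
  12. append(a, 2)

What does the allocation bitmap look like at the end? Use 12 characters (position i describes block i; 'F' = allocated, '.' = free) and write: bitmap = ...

create(b): bitmap=F........... | b=[0]
append(b, 2): bitmap=FFF......... | b=[0, 1, 2]
truncate(b, 2): bitmap=FF.......... | b=[0, 1]
truncate(b, 1): bitmap=F........... | b=[0]
create(a): bitmap=FF.......... | a=[1] b=[0]
append(a, 2): bitmap=FFFF........ | a=[1, 2, 3] b=[0]
append(b, 1): bitmap=FFFFF....... | a=[1, 2, 3] b=[0, 4]
unlink(b): bitmap=.FFF........ | a=[1, 2, 3]
append(a, 3): bitmap=FFFFFF...... | a=[1, 2, 3, 0, 4, 5]
truncate(a, 5): bitmap=FFFFF....... | a=[1, 2, 3, 0, 4]
truncate(a, 2): bitmap=.FF......... | a=[1, 2]
append(a, 2): bitmap=FFFF........ | a=[1, 2, 0, 3]

bitmap = FFFF........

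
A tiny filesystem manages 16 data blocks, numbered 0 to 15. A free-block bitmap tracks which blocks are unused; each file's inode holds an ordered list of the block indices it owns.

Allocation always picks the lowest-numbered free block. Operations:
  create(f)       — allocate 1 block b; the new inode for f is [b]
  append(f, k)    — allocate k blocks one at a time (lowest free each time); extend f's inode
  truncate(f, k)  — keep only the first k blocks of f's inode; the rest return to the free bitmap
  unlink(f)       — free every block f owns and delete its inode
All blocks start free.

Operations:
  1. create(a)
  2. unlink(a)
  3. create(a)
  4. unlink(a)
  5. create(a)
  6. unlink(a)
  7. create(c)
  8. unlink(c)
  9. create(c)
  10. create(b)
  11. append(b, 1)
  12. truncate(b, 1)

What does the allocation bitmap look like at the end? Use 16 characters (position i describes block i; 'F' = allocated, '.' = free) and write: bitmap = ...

bitmap = FF..............

create(a): bitmap=F............... | a=[0]
unlink(a): bitmap=................ | 
create(a): bitmap=F............... | a=[0]
unlink(a): bitmap=................ | 
create(a): bitmap=F............... | a=[0]
unlink(a): bitmap=................ | 
create(c): bitmap=F............... | c=[0]
unlink(c): bitmap=................ | 
create(c): bitmap=F............... | c=[0]
create(b): bitmap=FF.............. | b=[1] c=[0]
append(b, 1): bitmap=FFF............. | b=[1, 2] c=[0]
truncate(b, 1): bitmap=FF.............. | b=[1] c=[0]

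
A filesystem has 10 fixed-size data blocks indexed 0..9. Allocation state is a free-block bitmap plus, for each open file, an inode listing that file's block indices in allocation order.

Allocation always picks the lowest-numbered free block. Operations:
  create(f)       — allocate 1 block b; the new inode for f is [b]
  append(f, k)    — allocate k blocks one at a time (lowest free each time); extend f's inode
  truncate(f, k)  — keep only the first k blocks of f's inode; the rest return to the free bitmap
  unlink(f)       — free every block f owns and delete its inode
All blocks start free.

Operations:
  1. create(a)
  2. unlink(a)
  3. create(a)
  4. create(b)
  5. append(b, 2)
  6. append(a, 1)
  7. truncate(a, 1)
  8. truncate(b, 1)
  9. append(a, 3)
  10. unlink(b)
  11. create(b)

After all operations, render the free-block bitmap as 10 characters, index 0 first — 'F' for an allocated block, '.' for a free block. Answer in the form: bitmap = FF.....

bitmap = FFFFF.....

after create(a) → a:[0]  free=[F.........]
after unlink(a) →   free=[..........]
after create(a) → a:[0]  free=[F.........]
after create(b) → a:[0], b:[1]  free=[FF........]
after append(b, 2) → a:[0], b:[1, 2, 3]  free=[FFFF......]
after append(a, 1) → a:[0, 4], b:[1, 2, 3]  free=[FFFFF.....]
after truncate(a, 1) → a:[0], b:[1, 2, 3]  free=[FFFF......]
after truncate(b, 1) → a:[0], b:[1]  free=[FF........]
after append(a, 3) → a:[0, 2, 3, 4], b:[1]  free=[FFFFF.....]
after unlink(b) → a:[0, 2, 3, 4]  free=[F.FFF.....]
after create(b) → a:[0, 2, 3, 4], b:[1]  free=[FFFFF.....]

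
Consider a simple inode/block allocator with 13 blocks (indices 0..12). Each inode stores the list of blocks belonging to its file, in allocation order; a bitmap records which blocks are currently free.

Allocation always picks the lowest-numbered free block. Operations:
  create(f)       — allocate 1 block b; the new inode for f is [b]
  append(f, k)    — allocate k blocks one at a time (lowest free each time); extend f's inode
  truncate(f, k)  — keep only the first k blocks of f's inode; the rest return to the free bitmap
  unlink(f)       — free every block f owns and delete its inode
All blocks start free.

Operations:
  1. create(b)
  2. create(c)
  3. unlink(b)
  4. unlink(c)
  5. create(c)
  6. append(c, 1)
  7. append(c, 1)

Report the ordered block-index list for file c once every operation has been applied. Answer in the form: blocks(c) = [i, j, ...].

after create(b) → b:[0]  free=[F............]
after create(c) → b:[0], c:[1]  free=[FF...........]
after unlink(b) → c:[1]  free=[.F...........]
after unlink(c) →   free=[.............]
after create(c) → c:[0]  free=[F............]
after append(c, 1) → c:[0, 1]  free=[FF...........]
after append(c, 1) → c:[0, 1, 2]  free=[FFF..........]

blocks(c) = [0, 1, 2]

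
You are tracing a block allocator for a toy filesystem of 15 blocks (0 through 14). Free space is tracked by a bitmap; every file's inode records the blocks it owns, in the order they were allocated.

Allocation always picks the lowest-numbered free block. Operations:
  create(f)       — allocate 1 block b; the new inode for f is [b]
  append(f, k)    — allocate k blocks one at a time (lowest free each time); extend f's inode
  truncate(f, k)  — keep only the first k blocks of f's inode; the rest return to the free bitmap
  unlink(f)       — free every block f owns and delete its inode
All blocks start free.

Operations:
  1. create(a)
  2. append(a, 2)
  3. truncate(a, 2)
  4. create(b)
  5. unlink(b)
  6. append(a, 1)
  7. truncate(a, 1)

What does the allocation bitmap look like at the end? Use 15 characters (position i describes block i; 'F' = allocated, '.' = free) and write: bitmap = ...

bitmap = F..............

[1] create(a) — a=0 (map F..............)
[2] append(a, 2) — a=0,1,2 (map FFF............)
[3] truncate(a, 2) — a=0,1 (map FF.............)
[4] create(b) — a=0,1 b=2 (map FFF............)
[5] unlink(b) — a=0,1 (map FF.............)
[6] append(a, 1) — a=0,1,2 (map FFF............)
[7] truncate(a, 1) — a=0 (map F..............)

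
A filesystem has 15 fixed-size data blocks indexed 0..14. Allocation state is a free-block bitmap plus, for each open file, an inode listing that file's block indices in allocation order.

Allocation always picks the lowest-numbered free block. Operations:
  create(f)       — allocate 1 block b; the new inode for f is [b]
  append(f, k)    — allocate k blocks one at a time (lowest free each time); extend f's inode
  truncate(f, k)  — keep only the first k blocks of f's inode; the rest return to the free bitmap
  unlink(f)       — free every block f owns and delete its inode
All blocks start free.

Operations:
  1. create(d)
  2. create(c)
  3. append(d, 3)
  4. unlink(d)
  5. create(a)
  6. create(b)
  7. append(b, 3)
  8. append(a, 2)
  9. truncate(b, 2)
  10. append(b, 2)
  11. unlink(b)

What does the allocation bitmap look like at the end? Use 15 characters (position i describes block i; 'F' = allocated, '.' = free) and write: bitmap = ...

create(d): bitmap=F.............. | d=[0]
create(c): bitmap=FF............. | c=[1] d=[0]
append(d, 3): bitmap=FFFFF.......... | c=[1] d=[0, 2, 3, 4]
unlink(d): bitmap=.F............. | c=[1]
create(a): bitmap=FF............. | a=[0] c=[1]
create(b): bitmap=FFF............ | a=[0] b=[2] c=[1]
append(b, 3): bitmap=FFFFFF......... | a=[0] b=[2, 3, 4, 5] c=[1]
append(a, 2): bitmap=FFFFFFFF....... | a=[0, 6, 7] b=[2, 3, 4, 5] c=[1]
truncate(b, 2): bitmap=FFFF..FF....... | a=[0, 6, 7] b=[2, 3] c=[1]
append(b, 2): bitmap=FFFFFFFF....... | a=[0, 6, 7] b=[2, 3, 4, 5] c=[1]
unlink(b): bitmap=FF....FF....... | a=[0, 6, 7] c=[1]

bitmap = FF....FF.......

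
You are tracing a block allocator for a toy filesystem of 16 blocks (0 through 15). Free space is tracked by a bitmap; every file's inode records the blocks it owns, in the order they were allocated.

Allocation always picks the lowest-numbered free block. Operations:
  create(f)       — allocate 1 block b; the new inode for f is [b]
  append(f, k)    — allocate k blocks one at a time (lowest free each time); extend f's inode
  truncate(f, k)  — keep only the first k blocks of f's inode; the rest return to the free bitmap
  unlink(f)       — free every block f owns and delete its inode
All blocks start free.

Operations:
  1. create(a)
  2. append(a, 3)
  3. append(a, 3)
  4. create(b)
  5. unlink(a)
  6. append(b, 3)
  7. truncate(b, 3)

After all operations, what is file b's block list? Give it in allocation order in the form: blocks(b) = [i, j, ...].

blocks(b) = [7, 0, 1]

create(a): bitmap=F............... | a=[0]
append(a, 3): bitmap=FFFF............ | a=[0, 1, 2, 3]
append(a, 3): bitmap=FFFFFFF......... | a=[0, 1, 2, 3, 4, 5, 6]
create(b): bitmap=FFFFFFFF........ | a=[0, 1, 2, 3, 4, 5, 6] b=[7]
unlink(a): bitmap=.......F........ | b=[7]
append(b, 3): bitmap=FFF....F........ | b=[7, 0, 1, 2]
truncate(b, 3): bitmap=FF.....F........ | b=[7, 0, 1]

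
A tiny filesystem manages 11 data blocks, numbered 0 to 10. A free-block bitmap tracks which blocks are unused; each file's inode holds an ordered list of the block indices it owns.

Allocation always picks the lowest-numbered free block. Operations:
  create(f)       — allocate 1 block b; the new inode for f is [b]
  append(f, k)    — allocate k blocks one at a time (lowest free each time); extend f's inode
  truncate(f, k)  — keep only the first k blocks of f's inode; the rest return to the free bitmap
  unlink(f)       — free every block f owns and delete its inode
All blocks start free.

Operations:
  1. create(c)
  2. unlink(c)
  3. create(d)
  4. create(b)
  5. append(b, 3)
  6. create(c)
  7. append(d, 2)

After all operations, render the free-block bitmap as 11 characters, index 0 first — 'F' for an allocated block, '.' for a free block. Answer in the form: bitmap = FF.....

bitmap = FFFFFFFF...

[1] create(c) — c=0 (map F..........)
[2] unlink(c) —  (map ...........)
[3] create(d) — d=0 (map F..........)
[4] create(b) — b=1 d=0 (map FF.........)
[5] append(b, 3) — b=1,2,3,4 d=0 (map FFFFF......)
[6] create(c) — b=1,2,3,4 c=5 d=0 (map FFFFFF.....)
[7] append(d, 2) — b=1,2,3,4 c=5 d=0,6,7 (map FFFFFFFF...)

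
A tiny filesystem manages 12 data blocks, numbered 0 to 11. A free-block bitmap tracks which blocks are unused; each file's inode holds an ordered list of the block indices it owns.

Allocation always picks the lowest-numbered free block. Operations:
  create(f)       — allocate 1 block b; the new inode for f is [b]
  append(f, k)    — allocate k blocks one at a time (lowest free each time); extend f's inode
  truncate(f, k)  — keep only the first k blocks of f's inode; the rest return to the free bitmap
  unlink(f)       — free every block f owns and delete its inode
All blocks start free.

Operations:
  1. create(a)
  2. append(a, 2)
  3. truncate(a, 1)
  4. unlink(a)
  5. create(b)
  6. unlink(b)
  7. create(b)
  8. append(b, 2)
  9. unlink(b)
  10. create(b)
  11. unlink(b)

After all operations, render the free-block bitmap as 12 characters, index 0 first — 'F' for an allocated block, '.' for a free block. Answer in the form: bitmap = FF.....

bitmap = ............

[1] create(a) — a=0 (map F...........)
[2] append(a, 2) — a=0,1,2 (map FFF.........)
[3] truncate(a, 1) — a=0 (map F...........)
[4] unlink(a) —  (map ............)
[5] create(b) — b=0 (map F...........)
[6] unlink(b) —  (map ............)
[7] create(b) — b=0 (map F...........)
[8] append(b, 2) — b=0,1,2 (map FFF.........)
[9] unlink(b) —  (map ............)
[10] create(b) — b=0 (map F...........)
[11] unlink(b) —  (map ............)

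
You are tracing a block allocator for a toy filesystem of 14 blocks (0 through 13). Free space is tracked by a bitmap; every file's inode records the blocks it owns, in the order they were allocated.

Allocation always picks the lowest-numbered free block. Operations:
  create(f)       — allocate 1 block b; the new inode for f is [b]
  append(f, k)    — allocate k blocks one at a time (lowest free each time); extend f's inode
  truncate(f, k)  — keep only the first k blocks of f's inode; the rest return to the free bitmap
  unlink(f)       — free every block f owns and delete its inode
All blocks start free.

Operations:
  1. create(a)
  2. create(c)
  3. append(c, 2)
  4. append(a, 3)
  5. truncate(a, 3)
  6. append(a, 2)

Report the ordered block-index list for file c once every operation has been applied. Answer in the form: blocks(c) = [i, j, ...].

blocks(c) = [1, 2, 3]

create(a): bitmap=F............. | a=[0]
create(c): bitmap=FF............ | a=[0] c=[1]
append(c, 2): bitmap=FFFF.......... | a=[0] c=[1, 2, 3]
append(a, 3): bitmap=FFFFFFF....... | a=[0, 4, 5, 6] c=[1, 2, 3]
truncate(a, 3): bitmap=FFFFFF........ | a=[0, 4, 5] c=[1, 2, 3]
append(a, 2): bitmap=FFFFFFFF...... | a=[0, 4, 5, 6, 7] c=[1, 2, 3]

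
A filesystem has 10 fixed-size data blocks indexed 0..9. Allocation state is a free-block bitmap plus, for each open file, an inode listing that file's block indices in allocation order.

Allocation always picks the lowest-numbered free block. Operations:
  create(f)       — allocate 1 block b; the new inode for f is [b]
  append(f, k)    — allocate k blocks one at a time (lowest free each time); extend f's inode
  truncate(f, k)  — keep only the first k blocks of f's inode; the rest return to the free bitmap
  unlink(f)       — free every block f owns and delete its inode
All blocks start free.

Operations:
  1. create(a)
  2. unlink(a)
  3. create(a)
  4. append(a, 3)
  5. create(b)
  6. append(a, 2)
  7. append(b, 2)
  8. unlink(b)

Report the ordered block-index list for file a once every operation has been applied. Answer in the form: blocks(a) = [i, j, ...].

blocks(a) = [0, 1, 2, 3, 5, 6]

after create(a) → a:[0]  free=[F.........]
after unlink(a) →   free=[..........]
after create(a) → a:[0]  free=[F.........]
after append(a, 3) → a:[0, 1, 2, 3]  free=[FFFF......]
after create(b) → a:[0, 1, 2, 3], b:[4]  free=[FFFFF.....]
after append(a, 2) → a:[0, 1, 2, 3, 5, 6], b:[4]  free=[FFFFFFF...]
after append(b, 2) → a:[0, 1, 2, 3, 5, 6], b:[4, 7, 8]  free=[FFFFFFFFF.]
after unlink(b) → a:[0, 1, 2, 3, 5, 6]  free=[FFFF.FF...]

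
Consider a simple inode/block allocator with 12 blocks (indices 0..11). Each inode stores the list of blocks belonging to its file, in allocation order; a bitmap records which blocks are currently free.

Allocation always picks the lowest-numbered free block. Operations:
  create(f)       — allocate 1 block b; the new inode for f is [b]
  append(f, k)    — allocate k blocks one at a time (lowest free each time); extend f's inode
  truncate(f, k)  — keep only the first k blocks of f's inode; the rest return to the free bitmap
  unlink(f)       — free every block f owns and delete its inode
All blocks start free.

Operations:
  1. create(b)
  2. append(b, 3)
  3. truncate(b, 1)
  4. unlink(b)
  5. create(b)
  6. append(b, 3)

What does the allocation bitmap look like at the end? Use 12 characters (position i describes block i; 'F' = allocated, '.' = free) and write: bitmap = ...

  1. create(b)  ⇒  F...........  {b→[0]}
  2. append(b, 3)  ⇒  FFFF........  {b→[0, 1, 2, 3]}
  3. truncate(b, 1)  ⇒  F...........  {b→[0]}
  4. unlink(b)  ⇒  ............  {}
  5. create(b)  ⇒  F...........  {b→[0]}
  6. append(b, 3)  ⇒  FFFF........  {b→[0, 1, 2, 3]}

bitmap = FFFF........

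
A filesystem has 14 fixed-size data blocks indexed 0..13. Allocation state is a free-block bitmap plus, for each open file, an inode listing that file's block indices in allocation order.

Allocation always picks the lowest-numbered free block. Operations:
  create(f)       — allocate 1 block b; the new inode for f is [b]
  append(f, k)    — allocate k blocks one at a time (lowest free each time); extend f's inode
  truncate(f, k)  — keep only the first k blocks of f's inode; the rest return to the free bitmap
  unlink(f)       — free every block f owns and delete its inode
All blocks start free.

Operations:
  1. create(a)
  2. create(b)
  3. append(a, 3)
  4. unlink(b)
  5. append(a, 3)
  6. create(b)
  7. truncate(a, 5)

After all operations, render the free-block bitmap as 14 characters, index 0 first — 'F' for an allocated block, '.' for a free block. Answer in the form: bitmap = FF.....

bitmap = FFFFF..F......

[1] create(a) — a=0 (map F.............)
[2] create(b) — a=0 b=1 (map FF............)
[3] append(a, 3) — a=0,2,3,4 b=1 (map FFFFF.........)
[4] unlink(b) — a=0,2,3,4 (map F.FFF.........)
[5] append(a, 3) — a=0,2,3,4,1,5,6 (map FFFFFFF.......)
[6] create(b) — a=0,2,3,4,1,5,6 b=7 (map FFFFFFFF......)
[7] truncate(a, 5) — a=0,2,3,4,1 b=7 (map FFFFF..F......)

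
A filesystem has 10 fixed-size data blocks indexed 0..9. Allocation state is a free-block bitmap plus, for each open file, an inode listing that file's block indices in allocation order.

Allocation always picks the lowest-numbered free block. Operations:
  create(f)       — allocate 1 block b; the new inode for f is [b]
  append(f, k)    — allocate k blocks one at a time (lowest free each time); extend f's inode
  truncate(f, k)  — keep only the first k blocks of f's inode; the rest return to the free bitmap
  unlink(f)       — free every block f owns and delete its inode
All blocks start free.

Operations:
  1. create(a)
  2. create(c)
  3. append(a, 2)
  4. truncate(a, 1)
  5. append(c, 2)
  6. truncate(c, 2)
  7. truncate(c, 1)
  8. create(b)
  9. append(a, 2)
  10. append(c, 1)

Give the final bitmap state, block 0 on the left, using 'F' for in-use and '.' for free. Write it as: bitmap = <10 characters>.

  1. create(a)  ⇒  F.........  {a→[0]}
  2. create(c)  ⇒  FF........  {a→[0]; c→[1]}
  3. append(a, 2)  ⇒  FFFF......  {a→[0, 2, 3]; c→[1]}
  4. truncate(a, 1)  ⇒  FF........  {a→[0]; c→[1]}
  5. append(c, 2)  ⇒  FFFF......  {a→[0]; c→[1, 2, 3]}
  6. truncate(c, 2)  ⇒  FFF.......  {a→[0]; c→[1, 2]}
  7. truncate(c, 1)  ⇒  FF........  {a→[0]; c→[1]}
  8. create(b)  ⇒  FFF.......  {a→[0]; b→[2]; c→[1]}
  9. append(a, 2)  ⇒  FFFFF.....  {a→[0, 3, 4]; b→[2]; c→[1]}
  10. append(c, 1)  ⇒  FFFFFF....  {a→[0, 3, 4]; b→[2]; c→[1, 5]}

bitmap = FFFFFF....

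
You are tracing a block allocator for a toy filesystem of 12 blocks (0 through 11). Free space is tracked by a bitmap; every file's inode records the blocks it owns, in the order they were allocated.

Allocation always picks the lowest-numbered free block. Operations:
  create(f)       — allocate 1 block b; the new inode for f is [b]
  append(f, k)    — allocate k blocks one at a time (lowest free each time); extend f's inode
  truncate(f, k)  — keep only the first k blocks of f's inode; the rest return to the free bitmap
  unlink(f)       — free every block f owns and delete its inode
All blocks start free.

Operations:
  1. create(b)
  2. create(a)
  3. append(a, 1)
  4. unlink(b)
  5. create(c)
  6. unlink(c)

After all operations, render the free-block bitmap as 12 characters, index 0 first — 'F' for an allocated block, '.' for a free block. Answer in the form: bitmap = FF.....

  1. create(b)  ⇒  F...........  {b→[0]}
  2. create(a)  ⇒  FF..........  {a→[1]; b→[0]}
  3. append(a, 1)  ⇒  FFF.........  {a→[1, 2]; b→[0]}
  4. unlink(b)  ⇒  .FF.........  {a→[1, 2]}
  5. create(c)  ⇒  FFF.........  {a→[1, 2]; c→[0]}
  6. unlink(c)  ⇒  .FF.........  {a→[1, 2]}

bitmap = .FF.........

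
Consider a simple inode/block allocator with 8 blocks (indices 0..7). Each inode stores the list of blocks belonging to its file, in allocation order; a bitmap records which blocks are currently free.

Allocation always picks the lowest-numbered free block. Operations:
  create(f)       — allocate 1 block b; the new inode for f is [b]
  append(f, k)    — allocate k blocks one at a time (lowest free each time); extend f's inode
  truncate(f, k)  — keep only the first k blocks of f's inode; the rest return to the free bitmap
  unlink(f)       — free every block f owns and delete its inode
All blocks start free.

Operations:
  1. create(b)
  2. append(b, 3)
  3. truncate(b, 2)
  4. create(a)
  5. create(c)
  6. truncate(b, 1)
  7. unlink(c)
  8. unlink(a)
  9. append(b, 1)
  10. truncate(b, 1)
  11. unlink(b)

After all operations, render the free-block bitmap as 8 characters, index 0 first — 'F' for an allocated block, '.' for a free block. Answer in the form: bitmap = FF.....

  1. create(b)  ⇒  F.......  {b→[0]}
  2. append(b, 3)  ⇒  FFFF....  {b→[0, 1, 2, 3]}
  3. truncate(b, 2)  ⇒  FF......  {b→[0, 1]}
  4. create(a)  ⇒  FFF.....  {a→[2]; b→[0, 1]}
  5. create(c)  ⇒  FFFF....  {a→[2]; b→[0, 1]; c→[3]}
  6. truncate(b, 1)  ⇒  F.FF....  {a→[2]; b→[0]; c→[3]}
  7. unlink(c)  ⇒  F.F.....  {a→[2]; b→[0]}
  8. unlink(a)  ⇒  F.......  {b→[0]}
  9. append(b, 1)  ⇒  FF......  {b→[0, 1]}
  10. truncate(b, 1)  ⇒  F.......  {b→[0]}
  11. unlink(b)  ⇒  ........  {}

bitmap = ........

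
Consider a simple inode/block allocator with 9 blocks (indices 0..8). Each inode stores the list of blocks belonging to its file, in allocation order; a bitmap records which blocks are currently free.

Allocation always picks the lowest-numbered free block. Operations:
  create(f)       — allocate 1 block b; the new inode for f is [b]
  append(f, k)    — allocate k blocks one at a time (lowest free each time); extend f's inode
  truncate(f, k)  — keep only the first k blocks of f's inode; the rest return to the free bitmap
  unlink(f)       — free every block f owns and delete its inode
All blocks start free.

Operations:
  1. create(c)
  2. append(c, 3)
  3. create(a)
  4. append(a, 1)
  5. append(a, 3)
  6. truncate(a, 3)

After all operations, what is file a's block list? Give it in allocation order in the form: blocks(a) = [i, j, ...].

blocks(a) = [4, 5, 6]

after create(c) → c:[0]  free=[F........]
after append(c, 3) → c:[0, 1, 2, 3]  free=[FFFF.....]
after create(a) → a:[4], c:[0, 1, 2, 3]  free=[FFFFF....]
after append(a, 1) → a:[4, 5], c:[0, 1, 2, 3]  free=[FFFFFF...]
after append(a, 3) → a:[4, 5, 6, 7, 8], c:[0, 1, 2, 3]  free=[FFFFFFFFF]
after truncate(a, 3) → a:[4, 5, 6], c:[0, 1, 2, 3]  free=[FFFFFFF..]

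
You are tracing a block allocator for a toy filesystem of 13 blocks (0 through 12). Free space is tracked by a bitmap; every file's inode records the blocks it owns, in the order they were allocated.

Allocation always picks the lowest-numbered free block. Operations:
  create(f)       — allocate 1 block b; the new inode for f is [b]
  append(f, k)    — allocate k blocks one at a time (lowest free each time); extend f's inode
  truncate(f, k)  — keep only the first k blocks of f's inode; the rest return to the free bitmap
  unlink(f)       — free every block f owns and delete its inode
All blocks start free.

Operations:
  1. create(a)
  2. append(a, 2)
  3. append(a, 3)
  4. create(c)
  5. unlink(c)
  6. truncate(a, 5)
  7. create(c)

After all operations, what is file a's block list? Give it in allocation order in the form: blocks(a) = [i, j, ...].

blocks(a) = [0, 1, 2, 3, 4]

  1. create(a)  ⇒  F............  {a→[0]}
  2. append(a, 2)  ⇒  FFF..........  {a→[0, 1, 2]}
  3. append(a, 3)  ⇒  FFFFFF.......  {a→[0, 1, 2, 3, 4, 5]}
  4. create(c)  ⇒  FFFFFFF......  {a→[0, 1, 2, 3, 4, 5]; c→[6]}
  5. unlink(c)  ⇒  FFFFFF.......  {a→[0, 1, 2, 3, 4, 5]}
  6. truncate(a, 5)  ⇒  FFFFF........  {a→[0, 1, 2, 3, 4]}
  7. create(c)  ⇒  FFFFFF.......  {a→[0, 1, 2, 3, 4]; c→[5]}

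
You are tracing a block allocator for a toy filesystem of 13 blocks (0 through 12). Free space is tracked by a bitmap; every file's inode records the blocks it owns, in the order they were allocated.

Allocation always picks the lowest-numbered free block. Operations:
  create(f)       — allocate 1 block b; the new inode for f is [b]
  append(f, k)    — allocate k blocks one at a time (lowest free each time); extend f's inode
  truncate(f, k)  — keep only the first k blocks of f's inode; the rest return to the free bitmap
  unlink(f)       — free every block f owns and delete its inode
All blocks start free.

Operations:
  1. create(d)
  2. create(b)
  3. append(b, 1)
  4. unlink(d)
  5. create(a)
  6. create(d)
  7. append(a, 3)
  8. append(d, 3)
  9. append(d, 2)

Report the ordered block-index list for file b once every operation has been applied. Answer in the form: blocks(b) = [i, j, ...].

blocks(b) = [1, 2]

after create(d) → d:[0]  free=[F............]
after create(b) → b:[1], d:[0]  free=[FF...........]
after append(b, 1) → b:[1, 2], d:[0]  free=[FFF..........]
after unlink(d) → b:[1, 2]  free=[.FF..........]
after create(a) → a:[0], b:[1, 2]  free=[FFF..........]
after create(d) → a:[0], b:[1, 2], d:[3]  free=[FFFF.........]
after append(a, 3) → a:[0, 4, 5, 6], b:[1, 2], d:[3]  free=[FFFFFFF......]
after append(d, 3) → a:[0, 4, 5, 6], b:[1, 2], d:[3, 7, 8, 9]  free=[FFFFFFFFFF...]
after append(d, 2) → a:[0, 4, 5, 6], b:[1, 2], d:[3, 7, 8, 9, 10, 11]  free=[FFFFFFFFFFFF.]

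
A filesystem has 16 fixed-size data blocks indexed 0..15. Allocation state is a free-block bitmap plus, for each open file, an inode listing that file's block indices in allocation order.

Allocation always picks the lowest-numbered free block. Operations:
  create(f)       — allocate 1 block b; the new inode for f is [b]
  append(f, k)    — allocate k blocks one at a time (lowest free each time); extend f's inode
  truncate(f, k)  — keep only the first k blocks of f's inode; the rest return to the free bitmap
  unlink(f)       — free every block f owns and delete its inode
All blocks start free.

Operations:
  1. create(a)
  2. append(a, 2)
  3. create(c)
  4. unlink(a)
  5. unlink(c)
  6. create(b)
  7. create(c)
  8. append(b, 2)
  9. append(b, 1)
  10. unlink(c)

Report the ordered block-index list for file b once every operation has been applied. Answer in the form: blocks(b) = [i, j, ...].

blocks(b) = [0, 2, 3, 4]

  1. create(a)  ⇒  F...............  {a→[0]}
  2. append(a, 2)  ⇒  FFF.............  {a→[0, 1, 2]}
  3. create(c)  ⇒  FFFF............  {a→[0, 1, 2]; c→[3]}
  4. unlink(a)  ⇒  ...F............  {c→[3]}
  5. unlink(c)  ⇒  ................  {}
  6. create(b)  ⇒  F...............  {b→[0]}
  7. create(c)  ⇒  FF..............  {b→[0]; c→[1]}
  8. append(b, 2)  ⇒  FFFF............  {b→[0, 2, 3]; c→[1]}
  9. append(b, 1)  ⇒  FFFFF...........  {b→[0, 2, 3, 4]; c→[1]}
  10. unlink(c)  ⇒  F.FFF...........  {b→[0, 2, 3, 4]}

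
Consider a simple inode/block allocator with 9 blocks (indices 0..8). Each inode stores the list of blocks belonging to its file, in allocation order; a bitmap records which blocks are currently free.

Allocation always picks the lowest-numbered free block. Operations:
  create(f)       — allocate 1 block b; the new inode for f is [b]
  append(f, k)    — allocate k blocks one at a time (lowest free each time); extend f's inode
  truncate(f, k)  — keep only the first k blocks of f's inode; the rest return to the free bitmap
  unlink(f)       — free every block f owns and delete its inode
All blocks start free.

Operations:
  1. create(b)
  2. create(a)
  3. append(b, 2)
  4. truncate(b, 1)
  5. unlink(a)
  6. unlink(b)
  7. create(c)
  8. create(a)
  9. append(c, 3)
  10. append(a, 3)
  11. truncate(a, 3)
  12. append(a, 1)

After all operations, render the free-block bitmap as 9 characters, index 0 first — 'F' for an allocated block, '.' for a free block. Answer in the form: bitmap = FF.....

bitmap = FFFFFFFF.

after create(b) → b:[0]  free=[F........]
after create(a) → a:[1], b:[0]  free=[FF.......]
after append(b, 2) → a:[1], b:[0, 2, 3]  free=[FFFF.....]
after truncate(b, 1) → a:[1], b:[0]  free=[FF.......]
after unlink(a) → b:[0]  free=[F........]
after unlink(b) →   free=[.........]
after create(c) → c:[0]  free=[F........]
after create(a) → a:[1], c:[0]  free=[FF.......]
after append(c, 3) → a:[1], c:[0, 2, 3, 4]  free=[FFFFF....]
after append(a, 3) → a:[1, 5, 6, 7], c:[0, 2, 3, 4]  free=[FFFFFFFF.]
after truncate(a, 3) → a:[1, 5, 6], c:[0, 2, 3, 4]  free=[FFFFFFF..]
after append(a, 1) → a:[1, 5, 6, 7], c:[0, 2, 3, 4]  free=[FFFFFFFF.]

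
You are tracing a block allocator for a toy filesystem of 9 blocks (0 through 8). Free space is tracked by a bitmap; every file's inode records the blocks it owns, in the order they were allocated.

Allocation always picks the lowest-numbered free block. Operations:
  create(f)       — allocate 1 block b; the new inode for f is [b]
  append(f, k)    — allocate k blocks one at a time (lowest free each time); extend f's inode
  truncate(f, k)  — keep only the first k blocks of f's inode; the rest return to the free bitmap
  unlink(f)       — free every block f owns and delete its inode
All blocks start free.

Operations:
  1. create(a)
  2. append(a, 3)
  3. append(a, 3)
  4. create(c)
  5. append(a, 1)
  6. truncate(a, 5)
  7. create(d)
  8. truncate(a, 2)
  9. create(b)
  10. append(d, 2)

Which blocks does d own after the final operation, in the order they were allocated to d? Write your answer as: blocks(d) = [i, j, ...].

create(a): bitmap=F........ | a=[0]
append(a, 3): bitmap=FFFF..... | a=[0, 1, 2, 3]
append(a, 3): bitmap=FFFFFFF.. | a=[0, 1, 2, 3, 4, 5, 6]
create(c): bitmap=FFFFFFFF. | a=[0, 1, 2, 3, 4, 5, 6] c=[7]
append(a, 1): bitmap=FFFFFFFFF | a=[0, 1, 2, 3, 4, 5, 6, 8] c=[7]
truncate(a, 5): bitmap=FFFFF..F. | a=[0, 1, 2, 3, 4] c=[7]
create(d): bitmap=FFFFFF.F. | a=[0, 1, 2, 3, 4] c=[7] d=[5]
truncate(a, 2): bitmap=FF...F.F. | a=[0, 1] c=[7] d=[5]
create(b): bitmap=FFF..F.F. | a=[0, 1] b=[2] c=[7] d=[5]
append(d, 2): bitmap=FFFFFF.F. | a=[0, 1] b=[2] c=[7] d=[5, 3, 4]

blocks(d) = [5, 3, 4]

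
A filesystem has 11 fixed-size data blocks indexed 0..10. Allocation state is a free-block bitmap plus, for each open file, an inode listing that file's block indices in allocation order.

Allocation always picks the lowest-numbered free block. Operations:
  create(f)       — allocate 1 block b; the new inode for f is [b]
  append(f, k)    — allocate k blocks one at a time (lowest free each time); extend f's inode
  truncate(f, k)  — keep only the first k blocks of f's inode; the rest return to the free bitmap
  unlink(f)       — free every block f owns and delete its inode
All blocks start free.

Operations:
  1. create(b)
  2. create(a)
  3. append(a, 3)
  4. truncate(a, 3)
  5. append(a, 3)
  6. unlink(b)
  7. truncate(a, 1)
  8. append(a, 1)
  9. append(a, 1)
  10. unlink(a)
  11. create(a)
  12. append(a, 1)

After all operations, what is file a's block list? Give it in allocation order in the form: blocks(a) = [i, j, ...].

blocks(a) = [0, 1]

  1. create(b)  ⇒  F..........  {b→[0]}
  2. create(a)  ⇒  FF.........  {a→[1]; b→[0]}
  3. append(a, 3)  ⇒  FFFFF......  {a→[1, 2, 3, 4]; b→[0]}
  4. truncate(a, 3)  ⇒  FFFF.......  {a→[1, 2, 3]; b→[0]}
  5. append(a, 3)  ⇒  FFFFFFF....  {a→[1, 2, 3, 4, 5, 6]; b→[0]}
  6. unlink(b)  ⇒  .FFFFFF....  {a→[1, 2, 3, 4, 5, 6]}
  7. truncate(a, 1)  ⇒  .F.........  {a→[1]}
  8. append(a, 1)  ⇒  FF.........  {a→[1, 0]}
  9. append(a, 1)  ⇒  FFF........  {a→[1, 0, 2]}
  10. unlink(a)  ⇒  ...........  {}
  11. create(a)  ⇒  F..........  {a→[0]}
  12. append(a, 1)  ⇒  FF.........  {a→[0, 1]}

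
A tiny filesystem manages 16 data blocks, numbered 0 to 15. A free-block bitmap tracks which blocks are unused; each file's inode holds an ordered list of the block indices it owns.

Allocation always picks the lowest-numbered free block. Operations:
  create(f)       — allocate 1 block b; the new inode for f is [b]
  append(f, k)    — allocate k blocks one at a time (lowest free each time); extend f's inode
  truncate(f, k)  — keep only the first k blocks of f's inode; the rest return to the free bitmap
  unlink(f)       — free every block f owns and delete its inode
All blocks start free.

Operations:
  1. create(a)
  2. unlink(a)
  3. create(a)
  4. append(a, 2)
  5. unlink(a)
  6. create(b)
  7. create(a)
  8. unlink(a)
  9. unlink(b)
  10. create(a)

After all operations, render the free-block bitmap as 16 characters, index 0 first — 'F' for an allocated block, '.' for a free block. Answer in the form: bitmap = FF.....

[1] create(a) — a=0 (map F...............)
[2] unlink(a) —  (map ................)
[3] create(a) — a=0 (map F...............)
[4] append(a, 2) — a=0,1,2 (map FFF.............)
[5] unlink(a) —  (map ................)
[6] create(b) — b=0 (map F...............)
[7] create(a) — a=1 b=0 (map FF..............)
[8] unlink(a) — b=0 (map F...............)
[9] unlink(b) —  (map ................)
[10] create(a) — a=0 (map F...............)

bitmap = F...............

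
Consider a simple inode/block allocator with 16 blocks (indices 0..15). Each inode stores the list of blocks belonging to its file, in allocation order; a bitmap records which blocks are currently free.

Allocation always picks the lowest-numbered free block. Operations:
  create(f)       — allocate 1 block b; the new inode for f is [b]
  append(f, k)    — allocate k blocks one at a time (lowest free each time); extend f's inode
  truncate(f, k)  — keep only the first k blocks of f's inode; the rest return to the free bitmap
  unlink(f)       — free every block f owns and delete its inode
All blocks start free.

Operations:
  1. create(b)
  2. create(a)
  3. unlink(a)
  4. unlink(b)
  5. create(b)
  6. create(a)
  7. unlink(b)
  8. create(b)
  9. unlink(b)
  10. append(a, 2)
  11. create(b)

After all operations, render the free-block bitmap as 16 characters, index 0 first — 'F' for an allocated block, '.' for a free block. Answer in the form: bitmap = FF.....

[1] create(b) — b=0 (map F...............)
[2] create(a) — a=1 b=0 (map FF..............)
[3] unlink(a) — b=0 (map F...............)
[4] unlink(b) —  (map ................)
[5] create(b) — b=0 (map F...............)
[6] create(a) — a=1 b=0 (map FF..............)
[7] unlink(b) — a=1 (map .F..............)
[8] create(b) — a=1 b=0 (map FF..............)
[9] unlink(b) — a=1 (map .F..............)
[10] append(a, 2) — a=1,0,2 (map FFF.............)
[11] create(b) — a=1,0,2 b=3 (map FFFF............)

bitmap = FFFF............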